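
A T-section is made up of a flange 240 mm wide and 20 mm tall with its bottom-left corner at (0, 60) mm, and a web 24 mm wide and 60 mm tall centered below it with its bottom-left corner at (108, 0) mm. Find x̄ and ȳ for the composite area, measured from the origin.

web: A = 24 × 60 = 1440.00, centroid at (120.00, 30.00).
flange: A = 240 × 20 = 4800.00, centroid at (120.00, 70.00).
ΣA = 6240.00 mm²
ΣAx̄ = (1440.00)(120.00) + (4800.00)(120.00) = 748800.00 mm³
ΣAȳ = (1440.00)(30.00) + (4800.00)(70.00) = 379200.00 mm³
x̄ = 748800.00 / 6240.00 = 120.00 mm
ȳ = 379200.00 / 6240.00 = 60.77 mm

x̄ = 120.00 mm, ȳ = 60.77 mm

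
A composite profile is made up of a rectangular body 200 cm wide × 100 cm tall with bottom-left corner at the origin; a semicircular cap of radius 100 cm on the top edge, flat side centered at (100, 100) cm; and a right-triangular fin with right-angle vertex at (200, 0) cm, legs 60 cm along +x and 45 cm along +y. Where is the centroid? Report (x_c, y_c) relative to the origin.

x_c = 104.37 cm, y_c = 87.91 cm

Part | A | x̄ᵢ | ȳᵢ | A·x̄ᵢ | A·ȳᵢ
rectangular body | 20000.00 | 100.00 | 50.00 | 2000000.00 | 1000000.00
semicircular top | 15707.96 | 100.00 | 142.44 | 1570796.33 | 2237462.99
triangular fin | 1350.00 | 220.00 | 15.00 | 297000.00 | 20250.00
Σ | 37057.96 |  |  | 3867796.33 | 3257712.99
x_c = 3867796.33 / 37057.96 = 104.37 cm
y_c = 3257712.99 / 37057.96 = 87.91 cm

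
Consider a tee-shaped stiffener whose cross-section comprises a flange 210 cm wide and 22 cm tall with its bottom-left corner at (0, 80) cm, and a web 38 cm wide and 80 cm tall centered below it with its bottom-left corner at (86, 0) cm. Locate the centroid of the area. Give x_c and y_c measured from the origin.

x_c = 105.00 cm, y_c = 70.76 cm

Part | A | x̄ᵢ | ȳᵢ | A·x̄ᵢ | A·ȳᵢ
web | 3040.00 | 105.00 | 40.00 | 319200.00 | 121600.00
flange | 4620.00 | 105.00 | 91.00 | 485100.00 | 420420.00
Σ | 7660.00 |  |  | 804300.00 | 542020.00
x_c = 804300.00 / 7660.00 = 105.00 cm
y_c = 542020.00 / 7660.00 = 70.76 cm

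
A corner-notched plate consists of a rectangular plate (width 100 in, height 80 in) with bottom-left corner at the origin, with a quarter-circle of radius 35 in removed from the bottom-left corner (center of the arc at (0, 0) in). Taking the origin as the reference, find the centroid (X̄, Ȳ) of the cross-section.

plate: A = 100 × 80 = 8000.00, centroid at (50.00, 40.00).
removed quarter-circle: A = −¼π·35² = -962.11, centroid at (14.85, 14.85).
ΣA = 7037.89 in²
ΣAX̄ = (8000.00)(50.00) + (-962.11)(14.85) = 385708.33 in³
ΣAȲ = (8000.00)(40.00) + (-962.11)(14.85) = 305708.33 in³
X̄ = 385708.33 / 7037.89 = 54.80 in
Ȳ = 305708.33 / 7037.89 = 43.44 in

X̄ = 54.80 in, Ȳ = 43.44 in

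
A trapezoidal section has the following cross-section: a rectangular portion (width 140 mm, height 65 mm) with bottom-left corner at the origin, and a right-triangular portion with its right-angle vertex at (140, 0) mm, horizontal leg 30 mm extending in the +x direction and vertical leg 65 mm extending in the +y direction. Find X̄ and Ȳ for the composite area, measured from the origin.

X̄ = 77.74 mm, Ȳ = 31.45 mm

rectangular portion: A = 140 × 65 = 9100.00, centroid at (70.00, 32.50).
triangular portion: A = ½·30·65 = 975.00, centroid at (150.00, 21.67).
ΣA = 10075.00 mm²
ΣAX̄ = (9100.00)(70.00) + (975.00)(150.00) = 783250.00 mm³
ΣAȲ = (9100.00)(32.50) + (975.00)(21.67) = 316875.00 mm³
X̄ = 783250.00 / 10075.00 = 77.74 mm
Ȳ = 316875.00 / 10075.00 = 31.45 mm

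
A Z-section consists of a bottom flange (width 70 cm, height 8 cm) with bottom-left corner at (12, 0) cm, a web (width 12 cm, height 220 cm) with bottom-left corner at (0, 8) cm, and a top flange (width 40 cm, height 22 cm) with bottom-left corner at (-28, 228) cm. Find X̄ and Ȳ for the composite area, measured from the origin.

X̄ = 8.61 cm, Ȳ = 128.45 cm

Part | A | x̄ᵢ | ȳᵢ | A·x̄ᵢ | A·ȳᵢ
bottom flange | 560.00 | 47.00 | 4.00 | 26320.00 | 2240.00
web | 2640.00 | 6.00 | 118.00 | 15840.00 | 311520.00
top flange | 880.00 | -8.00 | 239.00 | -7040.00 | 210320.00
Σ | 4080.00 |  |  | 35120.00 | 524080.00
X̄ = 35120.00 / 4080.00 = 8.61 cm
Ȳ = 524080.00 / 4080.00 = 128.45 cm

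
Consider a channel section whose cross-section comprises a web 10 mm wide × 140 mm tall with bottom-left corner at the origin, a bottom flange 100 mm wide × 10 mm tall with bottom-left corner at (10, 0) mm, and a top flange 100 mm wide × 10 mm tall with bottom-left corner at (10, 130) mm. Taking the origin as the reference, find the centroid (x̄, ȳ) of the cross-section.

web: A = 10 × 140 = 1400.00, centroid at (5.00, 70.00).
bottom flange: A = 100 × 10 = 1000.00, centroid at (60.00, 5.00).
top flange: A = 100 × 10 = 1000.00, centroid at (60.00, 135.00).
ΣA = 3400.00 mm²
ΣAx̄ = (1400.00)(5.00) + (1000.00)(60.00) + (1000.00)(60.00) = 127000.00 mm³
ΣAȳ = (1400.00)(70.00) + (1000.00)(5.00) + (1000.00)(135.00) = 238000.00 mm³
x̄ = 127000.00 / 3400.00 = 37.35 mm
ȳ = 238000.00 / 3400.00 = 70.00 mm

x̄ = 37.35 mm, ȳ = 70.00 mm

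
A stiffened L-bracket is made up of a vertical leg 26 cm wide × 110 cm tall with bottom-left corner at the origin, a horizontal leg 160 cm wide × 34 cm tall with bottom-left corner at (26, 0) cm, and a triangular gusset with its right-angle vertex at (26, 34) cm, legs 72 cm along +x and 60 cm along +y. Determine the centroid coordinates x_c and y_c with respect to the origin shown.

x_c = 69.01 cm, y_c = 35.03 cm

vertical leg: A = 26 × 110 = 2860.00, centroid at (13.00, 55.00).
horizontal leg: A = 160 × 34 = 5440.00, centroid at (106.00, 17.00).
gusset: A = ½·72·60 = 2160.00, centroid at (50.00, 54.00).
ΣA = 10460.00 cm²
ΣAx_c = (2860.00)(13.00) + (5440.00)(106.00) + (2160.00)(50.00) = 721820.00 cm³
ΣAy_c = (2860.00)(55.00) + (5440.00)(17.00) + (2160.00)(54.00) = 366420.00 cm³
x_c = 721820.00 / 10460.00 = 69.01 cm
y_c = 366420.00 / 10460.00 = 35.03 cm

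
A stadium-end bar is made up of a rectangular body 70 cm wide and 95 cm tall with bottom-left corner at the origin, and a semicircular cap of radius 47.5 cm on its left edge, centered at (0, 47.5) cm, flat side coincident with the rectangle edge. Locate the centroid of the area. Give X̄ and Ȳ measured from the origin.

X̄ = 15.82 cm, Ȳ = 47.50 cm

rectangular body: A = 70 × 95 = 6650.00, centroid at (35.00, 47.50).
semicircular end: A = ½π·47.5² = 3544.11, centroid at (-20.16, 47.50).
ΣA = 10194.11 cm², ΣAX̄ = 161302.08 cm³, ΣAȲ = 484220.19 cm³.
X̄ = 161302.08/10194.11 = 15.82 cm; Ȳ = 484220.19/10194.11 = 47.50 cm.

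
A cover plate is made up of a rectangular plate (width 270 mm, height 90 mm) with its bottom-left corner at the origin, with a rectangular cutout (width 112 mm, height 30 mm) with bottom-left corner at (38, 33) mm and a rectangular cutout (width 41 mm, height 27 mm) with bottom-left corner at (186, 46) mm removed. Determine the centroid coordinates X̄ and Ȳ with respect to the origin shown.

Part | A | x̄ᵢ | ȳᵢ | A·x̄ᵢ | A·ȳᵢ
plate | 24300.00 | 135.00 | 45.00 | 3280500.00 | 1093500.00
hole 1 | -3360.00 | 94.00 | 48.00 | -315840.00 | -161280.00
hole 2 | -1107.00 | 206.50 | 59.50 | -228595.50 | -65866.50
Σ | 19833.00 |  |  | 2736064.50 | 866353.50
X̄ = 2736064.50 / 19833.00 = 137.96 mm
Ȳ = 866353.50 / 19833.00 = 43.68 mm

X̄ = 137.96 mm, Ȳ = 43.68 mm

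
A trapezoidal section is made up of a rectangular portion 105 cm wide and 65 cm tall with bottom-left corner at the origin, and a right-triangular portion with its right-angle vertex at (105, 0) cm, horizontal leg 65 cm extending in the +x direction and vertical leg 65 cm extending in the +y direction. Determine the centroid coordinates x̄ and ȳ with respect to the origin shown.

rectangular portion: A = 105 × 65 = 6825.00, centroid at (52.50, 32.50).
triangular portion: A = ½·65·65 = 2112.50, centroid at (126.67, 21.67).
ΣA = 8937.50 cm², ΣAx̄ = 625895.83 cm³, ΣAȳ = 267583.33 cm³.
x̄ = 625895.83/8937.50 = 70.03 cm; ȳ = 267583.33/8937.50 = 29.94 cm.

x̄ = 70.03 cm, ȳ = 29.94 cm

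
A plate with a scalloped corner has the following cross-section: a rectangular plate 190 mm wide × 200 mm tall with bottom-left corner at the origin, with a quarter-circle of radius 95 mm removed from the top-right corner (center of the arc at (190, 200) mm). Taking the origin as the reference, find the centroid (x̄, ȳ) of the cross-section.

x̄ = 82.46 mm, ȳ = 86.31 mm

plate: A = 190 × 200 = 38000.00, centroid at (95.00, 100.00).
removed quarter-circle: A = −¼π·95² = -7088.22, centroid at (149.68, 159.68).
ΣA = 30911.78 mm², ΣAx̄ = 2549030.17 mm³, ΣAȳ = 2668147.98 mm³.
x̄ = 2549030.17/30911.78 = 82.46 mm; ȳ = 2668147.98/30911.78 = 86.31 mm.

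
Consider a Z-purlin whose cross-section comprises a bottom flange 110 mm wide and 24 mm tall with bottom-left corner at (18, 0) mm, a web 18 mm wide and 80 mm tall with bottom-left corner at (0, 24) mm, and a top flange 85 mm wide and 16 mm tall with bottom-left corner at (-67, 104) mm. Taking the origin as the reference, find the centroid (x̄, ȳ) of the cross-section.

bottom flange: A = 110 × 24 = 2640.00, centroid at (73.00, 12.00).
web: A = 18 × 80 = 1440.00, centroid at (9.00, 64.00).
top flange: A = 85 × 16 = 1360.00, centroid at (-24.50, 112.00).
ΣA = 5440.00 mm², ΣAx̄ = 172360.00 mm³, ΣAȳ = 276160.00 mm³.
x̄ = 172360.00/5440.00 = 31.68 mm; ȳ = 276160.00/5440.00 = 50.76 mm.

x̄ = 31.68 mm, ȳ = 50.76 mm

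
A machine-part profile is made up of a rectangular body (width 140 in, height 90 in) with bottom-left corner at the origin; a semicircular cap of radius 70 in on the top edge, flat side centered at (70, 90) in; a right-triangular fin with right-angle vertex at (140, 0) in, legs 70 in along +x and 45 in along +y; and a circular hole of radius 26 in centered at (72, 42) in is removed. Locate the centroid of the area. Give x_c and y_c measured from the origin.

rectangular body: A = 140 × 90 = 12600.00, centroid at (70.00, 45.00).
semicircular top: A = ½π·70² = 7696.90, centroid at (70.00, 119.71).
triangular fin: A = ½·70·45 = 1575.00, centroid at (163.33, 15.00).
hole: A = −π·26² = -2123.72, centroid at (72.00, 42.00).
ΣA = 19748.19 in²
ΣAx_c = (12600.00)(70.00) + (7696.90)(70.00) + (1575.00)(163.33) + (-2123.72)(72.00) = 1525125.54 in³
ΣAy_c = (12600.00)(45.00) + (7696.90)(119.71) + (1575.00)(15.00) + (-2123.72)(42.00) = 1422816.75 in³
x_c = 1525125.54 / 19748.19 = 77.23 in
y_c = 1422816.75 / 19748.19 = 72.05 in

x_c = 77.23 in, y_c = 72.05 in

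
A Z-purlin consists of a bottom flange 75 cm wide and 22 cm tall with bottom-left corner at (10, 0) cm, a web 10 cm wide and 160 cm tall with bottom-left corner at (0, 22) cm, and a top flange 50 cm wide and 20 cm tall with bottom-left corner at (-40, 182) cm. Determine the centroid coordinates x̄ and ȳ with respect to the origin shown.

bottom flange: A = 75 × 22 = 1650.00, centroid at (47.50, 11.00).
web: A = 10 × 160 = 1600.00, centroid at (5.00, 102.00).
top flange: A = 50 × 20 = 1000.00, centroid at (-15.00, 192.00).
ΣA = 4250.00 cm², ΣAx̄ = 71375.00 cm³, ΣAȳ = 373350.00 cm³.
x̄ = 71375.00/4250.00 = 16.79 cm; ȳ = 373350.00/4250.00 = 87.85 cm.

x̄ = 16.79 cm, ȳ = 87.85 cm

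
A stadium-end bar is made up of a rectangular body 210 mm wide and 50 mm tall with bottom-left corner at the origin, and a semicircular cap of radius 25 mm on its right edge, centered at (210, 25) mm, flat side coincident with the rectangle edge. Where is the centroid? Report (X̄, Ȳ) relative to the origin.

X̄ = 114.89 mm, Ȳ = 25.00 mm

rectangular body: A = 210 × 50 = 10500.00, centroid at (105.00, 25.00).
semicircular end: A = ½π·25² = 981.75, centroid at (220.61, 25.00).
ΣA = 11481.75 mm², ΣAX̄ = 1319083.68 mm³, ΣAȲ = 287043.69 mm³.
X̄ = 1319083.68/11481.75 = 114.89 mm; Ȳ = 287043.69/11481.75 = 25.00 mm.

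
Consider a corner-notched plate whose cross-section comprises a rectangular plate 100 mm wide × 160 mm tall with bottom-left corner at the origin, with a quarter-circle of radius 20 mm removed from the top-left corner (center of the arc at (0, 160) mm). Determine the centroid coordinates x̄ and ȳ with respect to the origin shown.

plate: A = 100 × 160 = 16000.00, centroid at (50.00, 80.00).
removed quarter-circle: A = −¼π·20² = -314.16, centroid at (8.49, 151.51).
ΣA = 15685.84 mm²
ΣAx̄ = (16000.00)(50.00) + (-314.16)(8.49) = 797333.33 mm³
ΣAȳ = (16000.00)(80.00) + (-314.16)(151.51) = 1232401.18 mm³
x̄ = 797333.33 / 15685.84 = 50.83 mm
ȳ = 1232401.18 / 15685.84 = 78.57 mm

x̄ = 50.83 mm, ȳ = 78.57 mm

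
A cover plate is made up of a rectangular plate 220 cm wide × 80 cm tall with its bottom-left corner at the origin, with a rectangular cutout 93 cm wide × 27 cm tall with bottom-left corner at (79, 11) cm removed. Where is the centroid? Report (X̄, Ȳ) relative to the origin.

X̄ = 107.42 cm, Ȳ = 42.58 cm

Part | A | x̄ᵢ | ȳᵢ | A·x̄ᵢ | A·ȳᵢ
plate | 17600.00 | 110.00 | 40.00 | 1936000.00 | 704000.00
hole | -2511.00 | 125.50 | 24.50 | -315130.50 | -61519.50
Σ | 15089.00 |  |  | 1620869.50 | 642480.50
X̄ = 1620869.50 / 15089.00 = 107.42 cm
Ȳ = 642480.50 / 15089.00 = 42.58 cm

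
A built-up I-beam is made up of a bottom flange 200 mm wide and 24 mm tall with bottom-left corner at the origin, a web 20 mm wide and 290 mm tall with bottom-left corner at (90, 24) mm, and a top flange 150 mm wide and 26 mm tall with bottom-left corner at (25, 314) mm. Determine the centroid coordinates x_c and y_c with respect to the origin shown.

bottom flange: A = 200 × 24 = 4800.00, centroid at (100.00, 12.00).
web: A = 20 × 290 = 5800.00, centroid at (100.00, 169.00).
top flange: A = 150 × 26 = 3900.00, centroid at (100.00, 327.00).
ΣA = 14500.00 mm², ΣAx_c = 1450000.00 mm³, ΣAy_c = 2313100.00 mm³.
x_c = 1450000.00/14500.00 = 100.00 mm; y_c = 2313100.00/14500.00 = 159.52 mm.

x_c = 100.00 mm, y_c = 159.52 mm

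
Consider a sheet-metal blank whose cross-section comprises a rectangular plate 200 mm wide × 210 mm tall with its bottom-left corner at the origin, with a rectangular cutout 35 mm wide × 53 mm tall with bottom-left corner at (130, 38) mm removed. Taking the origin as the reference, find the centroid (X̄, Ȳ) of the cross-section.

X̄ = 97.81 mm, Ȳ = 106.87 mm

plate: A = 200 × 210 = 42000.00, centroid at (100.00, 105.00).
hole: A = −(35 × 53) = -1855.00, centroid at (147.50, 64.50).
ΣA = 40145.00 mm²
ΣAX̄ = (42000.00)(100.00) + (-1855.00)(147.50) = 3926387.50 mm³
ΣAȲ = (42000.00)(105.00) + (-1855.00)(64.50) = 4290352.50 mm³
X̄ = 3926387.50 / 40145.00 = 97.81 mm
Ȳ = 4290352.50 / 40145.00 = 106.87 mm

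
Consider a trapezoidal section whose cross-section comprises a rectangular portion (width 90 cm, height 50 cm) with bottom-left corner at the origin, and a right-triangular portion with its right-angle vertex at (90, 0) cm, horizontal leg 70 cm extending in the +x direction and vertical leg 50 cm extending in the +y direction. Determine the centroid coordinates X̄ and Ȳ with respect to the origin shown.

rectangular portion: A = 90 × 50 = 4500.00, centroid at (45.00, 25.00).
triangular portion: A = ½·70·50 = 1750.00, centroid at (113.33, 16.67).
ΣA = 6250.00 cm², ΣAX̄ = 400833.33 cm³, ΣAȲ = 141666.67 cm³.
X̄ = 400833.33/6250.00 = 64.13 cm; Ȳ = 141666.67/6250.00 = 22.67 cm.

X̄ = 64.13 cm, Ȳ = 22.67 cm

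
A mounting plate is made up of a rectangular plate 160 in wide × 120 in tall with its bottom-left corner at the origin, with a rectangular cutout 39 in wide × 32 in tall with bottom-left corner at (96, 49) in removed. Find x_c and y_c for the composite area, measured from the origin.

x_c = 77.53 in, y_c = 59.65 in

plate: A = 160 × 120 = 19200.00, centroid at (80.00, 60.00).
hole: A = −(39 × 32) = -1248.00, centroid at (115.50, 65.00).
ΣA = 17952.00 in², ΣAx_c = 1391856.00 in³, ΣAy_c = 1070880.00 in³.
x_c = 1391856.00/17952.00 = 77.53 in; y_c = 1070880.00/17952.00 = 59.65 in.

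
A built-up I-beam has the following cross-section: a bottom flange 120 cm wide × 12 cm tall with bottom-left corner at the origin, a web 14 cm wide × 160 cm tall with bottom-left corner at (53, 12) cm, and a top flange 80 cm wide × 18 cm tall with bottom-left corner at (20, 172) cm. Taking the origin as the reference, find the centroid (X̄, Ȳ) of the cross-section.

X̄ = 60.00 cm, Ȳ = 92.84 cm

bottom flange: A = 120 × 12 = 1440.00, centroid at (60.00, 6.00).
web: A = 14 × 160 = 2240.00, centroid at (60.00, 92.00).
top flange: A = 80 × 18 = 1440.00, centroid at (60.00, 181.00).
ΣA = 5120.00 cm²
ΣAX̄ = (1440.00)(60.00) + (2240.00)(60.00) + (1440.00)(60.00) = 307200.00 cm³
ΣAȲ = (1440.00)(6.00) + (2240.00)(92.00) + (1440.00)(181.00) = 475360.00 cm³
X̄ = 307200.00 / 5120.00 = 60.00 cm
Ȳ = 475360.00 / 5120.00 = 92.84 cm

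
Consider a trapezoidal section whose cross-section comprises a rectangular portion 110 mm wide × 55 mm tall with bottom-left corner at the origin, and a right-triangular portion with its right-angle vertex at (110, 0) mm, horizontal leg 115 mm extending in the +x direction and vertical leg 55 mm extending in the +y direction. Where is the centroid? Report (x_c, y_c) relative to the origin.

rectangular portion: A = 110 × 55 = 6050.00, centroid at (55.00, 27.50).
triangular portion: A = ½·115·55 = 3162.50, centroid at (148.33, 18.33).
ΣA = 9212.50 mm², ΣAx_c = 801854.17 mm³, ΣAy_c = 224354.17 mm³.
x_c = 801854.17/9212.50 = 87.04 mm; y_c = 224354.17/9212.50 = 24.35 mm.

x_c = 87.04 mm, y_c = 24.35 mm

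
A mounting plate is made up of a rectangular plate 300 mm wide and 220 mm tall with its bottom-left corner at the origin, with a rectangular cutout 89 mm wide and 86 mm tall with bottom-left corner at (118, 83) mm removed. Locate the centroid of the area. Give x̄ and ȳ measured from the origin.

plate: A = 300 × 220 = 66000.00, centroid at (150.00, 110.00).
hole: A = −(89 × 86) = -7654.00, centroid at (162.50, 126.00).
ΣA = 58346.00 mm²
ΣAx̄ = (66000.00)(150.00) + (-7654.00)(162.50) = 8656225.00 mm³
ΣAȳ = (66000.00)(110.00) + (-7654.00)(126.00) = 6295596.00 mm³
x̄ = 8656225.00 / 58346.00 = 148.36 mm
ȳ = 6295596.00 / 58346.00 = 107.90 mm

x̄ = 148.36 mm, ȳ = 107.90 mm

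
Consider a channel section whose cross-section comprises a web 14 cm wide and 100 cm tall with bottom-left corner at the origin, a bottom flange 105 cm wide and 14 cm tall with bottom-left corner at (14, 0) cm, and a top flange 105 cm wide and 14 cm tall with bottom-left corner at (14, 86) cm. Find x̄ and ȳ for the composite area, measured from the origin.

x̄ = 47.31 cm, ȳ = 50.00 cm

web: A = 14 × 100 = 1400.00, centroid at (7.00, 50.00).
bottom flange: A = 105 × 14 = 1470.00, centroid at (66.50, 7.00).
top flange: A = 105 × 14 = 1470.00, centroid at (66.50, 93.00).
ΣA = 4340.00 cm², ΣAx̄ = 205310.00 cm³, ΣAȳ = 217000.00 cm³.
x̄ = 205310.00/4340.00 = 47.31 cm; ȳ = 217000.00/4340.00 = 50.00 cm.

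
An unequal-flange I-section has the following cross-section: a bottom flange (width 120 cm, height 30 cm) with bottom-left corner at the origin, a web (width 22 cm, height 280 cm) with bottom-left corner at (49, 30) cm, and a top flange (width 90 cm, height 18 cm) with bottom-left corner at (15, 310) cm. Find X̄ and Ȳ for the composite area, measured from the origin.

bottom flange: A = 120 × 30 = 3600.00, centroid at (60.00, 15.00).
web: A = 22 × 280 = 6160.00, centroid at (60.00, 170.00).
top flange: A = 90 × 18 = 1620.00, centroid at (60.00, 319.00).
ΣA = 11380.00 cm², ΣAX̄ = 682800.00 cm³, ΣAȲ = 1617980.00 cm³.
X̄ = 682800.00/11380.00 = 60.00 cm; Ȳ = 1617980.00/11380.00 = 142.18 cm.

X̄ = 60.00 cm, Ȳ = 142.18 cm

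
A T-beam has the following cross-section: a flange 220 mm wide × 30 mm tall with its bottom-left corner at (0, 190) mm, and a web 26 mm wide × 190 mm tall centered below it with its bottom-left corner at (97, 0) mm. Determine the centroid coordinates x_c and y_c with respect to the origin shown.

web: A = 26 × 190 = 4940.00, centroid at (110.00, 95.00).
flange: A = 220 × 30 = 6600.00, centroid at (110.00, 205.00).
ΣA = 11540.00 mm², ΣAx_c = 1269400.00 mm³, ΣAy_c = 1822300.00 mm³.
x_c = 1269400.00/11540.00 = 110.00 mm; y_c = 1822300.00/11540.00 = 157.91 mm.

x_c = 110.00 mm, y_c = 157.91 mm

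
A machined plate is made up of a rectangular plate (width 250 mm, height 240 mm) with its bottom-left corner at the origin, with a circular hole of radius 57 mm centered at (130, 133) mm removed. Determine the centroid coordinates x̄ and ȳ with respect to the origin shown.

x̄ = 123.98 mm, ȳ = 117.34 mm

Part | A | x̄ᵢ | ȳᵢ | A·x̄ᵢ | A·ȳᵢ
plate | 60000.00 | 125.00 | 120.00 | 7500000.00 | 7200000.00
hole | -10207.03 | 130.00 | 133.00 | -1326914.49 | -1357535.59
Σ | 49792.97 |  |  | 6173085.51 | 5842464.41
x̄ = 6173085.51 / 49792.97 = 123.98 mm
ȳ = 5842464.41 / 49792.97 = 117.34 mm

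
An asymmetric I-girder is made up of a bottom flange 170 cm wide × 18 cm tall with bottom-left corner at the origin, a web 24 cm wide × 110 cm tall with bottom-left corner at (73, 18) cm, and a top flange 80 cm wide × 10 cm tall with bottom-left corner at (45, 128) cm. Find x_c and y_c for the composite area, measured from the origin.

bottom flange: A = 170 × 18 = 3060.00, centroid at (85.00, 9.00).
web: A = 24 × 110 = 2640.00, centroid at (85.00, 73.00).
top flange: A = 80 × 10 = 800.00, centroid at (85.00, 133.00).
ΣA = 6500.00 cm², ΣAx_c = 552500.00 cm³, ΣAy_c = 326660.00 cm³.
x_c = 552500.00/6500.00 = 85.00 cm; y_c = 326660.00/6500.00 = 50.26 cm.

x_c = 85.00 cm, y_c = 50.26 cm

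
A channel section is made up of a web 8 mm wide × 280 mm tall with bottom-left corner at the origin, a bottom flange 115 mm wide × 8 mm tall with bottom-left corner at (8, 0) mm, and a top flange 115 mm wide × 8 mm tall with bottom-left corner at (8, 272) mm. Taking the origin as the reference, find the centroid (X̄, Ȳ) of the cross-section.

X̄ = 31.74 mm, Ȳ = 140.00 mm

web: A = 8 × 280 = 2240.00, centroid at (4.00, 140.00).
bottom flange: A = 115 × 8 = 920.00, centroid at (65.50, 4.00).
top flange: A = 115 × 8 = 920.00, centroid at (65.50, 276.00).
ΣA = 4080.00 mm²
ΣAX̄ = (2240.00)(4.00) + (920.00)(65.50) + (920.00)(65.50) = 129480.00 mm³
ΣAȲ = (2240.00)(140.00) + (920.00)(4.00) + (920.00)(276.00) = 571200.00 mm³
X̄ = 129480.00 / 4080.00 = 31.74 mm
Ȳ = 571200.00 / 4080.00 = 140.00 mm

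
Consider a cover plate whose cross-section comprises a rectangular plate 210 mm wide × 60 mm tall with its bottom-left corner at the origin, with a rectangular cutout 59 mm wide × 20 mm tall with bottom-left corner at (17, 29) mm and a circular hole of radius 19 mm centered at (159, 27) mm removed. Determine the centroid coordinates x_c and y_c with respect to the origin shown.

Part | A | x̄ᵢ | ȳᵢ | A·x̄ᵢ | A·ȳᵢ
plate | 12600.00 | 105.00 | 30.00 | 1323000.00 | 378000.00
hole 1 | -1180.00 | 46.50 | 39.00 | -54870.00 | -46020.00
hole 2 | -1134.11 | 159.00 | 27.00 | -180324.28 | -30621.10
Σ | 10285.89 |  |  | 1087805.72 | 301358.90
x_c = 1087805.72 / 10285.89 = 105.76 mm
y_c = 301358.90 / 10285.89 = 29.30 mm

x_c = 105.76 mm, y_c = 29.30 mm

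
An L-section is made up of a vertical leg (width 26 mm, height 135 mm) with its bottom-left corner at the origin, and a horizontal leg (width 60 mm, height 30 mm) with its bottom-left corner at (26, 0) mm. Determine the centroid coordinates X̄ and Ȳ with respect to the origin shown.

X̄ = 27.58 mm, Ȳ = 49.70 mm

vertical leg: A = 26 × 135 = 3510.00, centroid at (13.00, 67.50).
horizontal leg: A = 60 × 30 = 1800.00, centroid at (56.00, 15.00).
ΣA = 5310.00 mm², ΣAX̄ = 146430.00 mm³, ΣAȲ = 263925.00 mm³.
X̄ = 146430.00/5310.00 = 27.58 mm; Ȳ = 263925.00/5310.00 = 49.70 mm.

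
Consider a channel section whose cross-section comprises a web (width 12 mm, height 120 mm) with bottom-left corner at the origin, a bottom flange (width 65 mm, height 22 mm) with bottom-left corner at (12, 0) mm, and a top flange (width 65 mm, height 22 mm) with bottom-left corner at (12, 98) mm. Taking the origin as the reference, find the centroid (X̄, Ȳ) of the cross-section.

X̄ = 31.61 mm, Ȳ = 60.00 mm

Part | A | x̄ᵢ | ȳᵢ | A·x̄ᵢ | A·ȳᵢ
web | 1440.00 | 6.00 | 60.00 | 8640.00 | 86400.00
bottom flange | 1430.00 | 44.50 | 11.00 | 63635.00 | 15730.00
top flange | 1430.00 | 44.50 | 109.00 | 63635.00 | 155870.00
Σ | 4300.00 |  |  | 135910.00 | 258000.00
X̄ = 135910.00 / 4300.00 = 31.61 mm
Ȳ = 258000.00 / 4300.00 = 60.00 mm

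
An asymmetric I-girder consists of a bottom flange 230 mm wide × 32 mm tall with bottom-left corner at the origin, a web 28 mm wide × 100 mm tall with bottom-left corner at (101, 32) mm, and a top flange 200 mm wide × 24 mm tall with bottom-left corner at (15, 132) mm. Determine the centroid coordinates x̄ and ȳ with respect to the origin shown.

bottom flange: A = 230 × 32 = 7360.00, centroid at (115.00, 16.00).
web: A = 28 × 100 = 2800.00, centroid at (115.00, 82.00).
top flange: A = 200 × 24 = 4800.00, centroid at (115.00, 144.00).
ΣA = 14960.00 mm², ΣAx̄ = 1720400.00 mm³, ΣAȳ = 1038560.00 mm³.
x̄ = 1720400.00/14960.00 = 115.00 mm; ȳ = 1038560.00/14960.00 = 69.42 mm.

x̄ = 115.00 mm, ȳ = 69.42 mm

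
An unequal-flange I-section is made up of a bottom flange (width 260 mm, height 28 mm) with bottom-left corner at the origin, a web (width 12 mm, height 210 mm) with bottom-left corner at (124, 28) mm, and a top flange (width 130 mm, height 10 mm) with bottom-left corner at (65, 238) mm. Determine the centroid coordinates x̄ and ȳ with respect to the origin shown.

bottom flange: A = 260 × 28 = 7280.00, centroid at (130.00, 14.00).
web: A = 12 × 210 = 2520.00, centroid at (130.00, 133.00).
top flange: A = 130 × 10 = 1300.00, centroid at (130.00, 243.00).
ΣA = 11100.00 mm², ΣAx̄ = 1443000.00 mm³, ΣAȳ = 752980.00 mm³.
x̄ = 1443000.00/11100.00 = 130.00 mm; ȳ = 752980.00/11100.00 = 67.84 mm.

x̄ = 130.00 mm, ȳ = 67.84 mm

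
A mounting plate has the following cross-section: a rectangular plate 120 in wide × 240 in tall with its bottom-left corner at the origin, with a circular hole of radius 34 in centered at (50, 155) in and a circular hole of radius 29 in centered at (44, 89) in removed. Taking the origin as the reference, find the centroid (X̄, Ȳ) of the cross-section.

plate: A = 120 × 240 = 28800.00, centroid at (60.00, 120.00).
hole 1: A = −π·34² = -3631.68, centroid at (50.00, 155.00).
hole 2: A = −π·29² = -2642.08, centroid at (44.00, 89.00).
ΣA = 22526.24 in², ΣAX̄ = 1430164.45 in³, ΣAȲ = 2657944.36 in³.
X̄ = 1430164.45/22526.24 = 63.49 in; Ȳ = 2657944.36/22526.24 = 117.99 in.

X̄ = 63.49 in, Ȳ = 117.99 in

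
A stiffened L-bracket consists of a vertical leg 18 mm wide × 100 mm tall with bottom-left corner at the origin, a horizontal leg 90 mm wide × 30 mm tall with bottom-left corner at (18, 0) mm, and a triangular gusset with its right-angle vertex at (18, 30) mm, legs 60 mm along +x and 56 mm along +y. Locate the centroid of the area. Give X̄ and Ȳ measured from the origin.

vertical leg: A = 18 × 100 = 1800.00, centroid at (9.00, 50.00).
horizontal leg: A = 90 × 30 = 2700.00, centroid at (63.00, 15.00).
gusset: A = ½·60·56 = 1680.00, centroid at (38.00, 48.67).
ΣA = 6180.00 mm²
ΣAX̄ = (1800.00)(9.00) + (2700.00)(63.00) + (1680.00)(38.00) = 250140.00 mm³
ΣAȲ = (1800.00)(50.00) + (2700.00)(15.00) + (1680.00)(48.67) = 212260.00 mm³
X̄ = 250140.00 / 6180.00 = 40.48 mm
Ȳ = 212260.00 / 6180.00 = 34.35 mm

X̄ = 40.48 mm, Ȳ = 34.35 mm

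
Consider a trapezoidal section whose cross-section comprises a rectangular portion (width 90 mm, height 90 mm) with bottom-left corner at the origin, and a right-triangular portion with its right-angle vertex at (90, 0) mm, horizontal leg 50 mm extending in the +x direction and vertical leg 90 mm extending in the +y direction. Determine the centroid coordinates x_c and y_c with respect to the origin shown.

x_c = 58.41 mm, y_c = 41.74 mm

Part | A | x̄ᵢ | ȳᵢ | A·x̄ᵢ | A·ȳᵢ
rectangular portion | 8100.00 | 45.00 | 45.00 | 364500.00 | 364500.00
triangular portion | 2250.00 | 106.67 | 30.00 | 240000.00 | 67500.00
Σ | 10350.00 |  |  | 604500.00 | 432000.00
x_c = 604500.00 / 10350.00 = 58.41 mm
y_c = 432000.00 / 10350.00 = 41.74 mm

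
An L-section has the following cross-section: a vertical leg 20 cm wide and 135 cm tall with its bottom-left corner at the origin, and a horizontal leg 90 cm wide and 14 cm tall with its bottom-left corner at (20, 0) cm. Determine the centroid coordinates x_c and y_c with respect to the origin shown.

vertical leg: A = 20 × 135 = 2700.00, centroid at (10.00, 67.50).
horizontal leg: A = 90 × 14 = 1260.00, centroid at (65.00, 7.00).
ΣA = 3960.00 cm², ΣAx_c = 108900.00 cm³, ΣAy_c = 191070.00 cm³.
x_c = 108900.00/3960.00 = 27.50 cm; y_c = 191070.00/3960.00 = 48.25 cm.

x_c = 27.50 cm, y_c = 48.25 cm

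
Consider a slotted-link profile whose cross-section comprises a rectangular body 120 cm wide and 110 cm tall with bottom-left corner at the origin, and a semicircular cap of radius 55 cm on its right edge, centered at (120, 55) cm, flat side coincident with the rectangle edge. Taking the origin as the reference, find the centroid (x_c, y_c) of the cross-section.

x_c = 82.06 cm, y_c = 55.00 cm

rectangular body: A = 120 × 110 = 13200.00, centroid at (60.00, 55.00).
semicircular end: A = ½π·55² = 4751.66, centroid at (143.34, 55.00).
ΣA = 17951.66 cm², ΣAx_c = 1473115.73 cm³, ΣAy_c = 987341.24 cm³.
x_c = 1473115.73/17951.66 = 82.06 cm; y_c = 987341.24/17951.66 = 55.00 cm.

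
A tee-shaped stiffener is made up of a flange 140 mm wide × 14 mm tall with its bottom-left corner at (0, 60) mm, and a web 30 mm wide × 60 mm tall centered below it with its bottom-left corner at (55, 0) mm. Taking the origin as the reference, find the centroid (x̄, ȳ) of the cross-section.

Part | A | x̄ᵢ | ȳᵢ | A·x̄ᵢ | A·ȳᵢ
web | 1800.00 | 70.00 | 30.00 | 126000.00 | 54000.00
flange | 1960.00 | 70.00 | 67.00 | 137200.00 | 131320.00
Σ | 3760.00 |  |  | 263200.00 | 185320.00
x̄ = 263200.00 / 3760.00 = 70.00 mm
ȳ = 185320.00 / 3760.00 = 49.29 mm

x̄ = 70.00 mm, ȳ = 49.29 mm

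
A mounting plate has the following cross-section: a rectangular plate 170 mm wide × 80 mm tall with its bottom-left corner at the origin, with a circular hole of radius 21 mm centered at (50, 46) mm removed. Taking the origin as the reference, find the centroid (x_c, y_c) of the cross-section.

x_c = 88.97 mm, y_c = 39.32 mm

plate: A = 170 × 80 = 13600.00, centroid at (85.00, 40.00).
hole: A = −π·21² = -1385.44, centroid at (50.00, 46.00).
ΣA = 12214.56 mm², ΣAx_c = 1086727.88 mm³, ΣAy_c = 480269.65 mm³.
x_c = 1086727.88/12214.56 = 88.97 mm; y_c = 480269.65/12214.56 = 39.32 mm.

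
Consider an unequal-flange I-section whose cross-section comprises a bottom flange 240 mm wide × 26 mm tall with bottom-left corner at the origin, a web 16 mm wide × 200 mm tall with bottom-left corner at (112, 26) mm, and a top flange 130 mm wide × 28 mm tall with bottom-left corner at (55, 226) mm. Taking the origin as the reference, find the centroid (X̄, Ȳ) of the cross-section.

X̄ = 120.00 mm, Ȳ = 103.82 mm

bottom flange: A = 240 × 26 = 6240.00, centroid at (120.00, 13.00).
web: A = 16 × 200 = 3200.00, centroid at (120.00, 126.00).
top flange: A = 130 × 28 = 3640.00, centroid at (120.00, 240.00).
ΣA = 13080.00 mm², ΣAX̄ = 1569600.00 mm³, ΣAȲ = 1357920.00 mm³.
X̄ = 1569600.00/13080.00 = 120.00 mm; Ȳ = 1357920.00/13080.00 = 103.82 mm.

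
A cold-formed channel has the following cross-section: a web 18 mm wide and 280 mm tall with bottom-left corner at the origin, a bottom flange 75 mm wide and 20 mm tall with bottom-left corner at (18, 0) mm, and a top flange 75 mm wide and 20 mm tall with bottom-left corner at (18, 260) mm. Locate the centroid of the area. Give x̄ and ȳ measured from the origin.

x̄ = 26.35 mm, ȳ = 140.00 mm

web: A = 18 × 280 = 5040.00, centroid at (9.00, 140.00).
bottom flange: A = 75 × 20 = 1500.00, centroid at (55.50, 10.00).
top flange: A = 75 × 20 = 1500.00, centroid at (55.50, 270.00).
ΣA = 8040.00 mm²
ΣAx̄ = (5040.00)(9.00) + (1500.00)(55.50) + (1500.00)(55.50) = 211860.00 mm³
ΣAȳ = (5040.00)(140.00) + (1500.00)(10.00) + (1500.00)(270.00) = 1125600.00 mm³
x̄ = 211860.00 / 8040.00 = 26.35 mm
ȳ = 1125600.00 / 8040.00 = 140.00 mm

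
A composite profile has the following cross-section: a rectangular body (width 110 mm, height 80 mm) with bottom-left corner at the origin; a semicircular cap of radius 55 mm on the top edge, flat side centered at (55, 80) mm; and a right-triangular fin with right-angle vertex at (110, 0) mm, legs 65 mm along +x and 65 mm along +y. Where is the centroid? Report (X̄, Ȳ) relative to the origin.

X̄ = 65.34 mm, Ȳ = 56.74 mm

rectangular body: A = 110 × 80 = 8800.00, centroid at (55.00, 40.00).
semicircular top: A = ½π·55² = 4751.66, centroid at (55.00, 103.34).
triangular fin: A = ½·65·65 = 2112.50, centroid at (131.67, 21.67).
ΣA = 15664.16 mm², ΣAX̄ = 1023487.07 mm³, ΣAȲ = 888820.21 mm³.
X̄ = 1023487.07/15664.16 = 65.34 mm; Ȳ = 888820.21/15664.16 = 56.74 mm.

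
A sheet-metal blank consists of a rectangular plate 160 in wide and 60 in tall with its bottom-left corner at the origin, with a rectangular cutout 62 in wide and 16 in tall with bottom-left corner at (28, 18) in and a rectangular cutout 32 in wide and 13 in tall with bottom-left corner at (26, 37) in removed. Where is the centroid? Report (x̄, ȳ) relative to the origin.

x̄ = 84.47 in, ȳ = 29.80 in

Part | A | x̄ᵢ | ȳᵢ | A·x̄ᵢ | A·ȳᵢ
plate | 9600.00 | 80.00 | 30.00 | 768000.00 | 288000.00
hole 1 | -992.00 | 59.00 | 26.00 | -58528.00 | -25792.00
hole 2 | -416.00 | 42.00 | 43.50 | -17472.00 | -18096.00
Σ | 8192.00 |  |  | 692000.00 | 244112.00
x̄ = 692000.00 / 8192.00 = 84.47 in
ȳ = 244112.00 / 8192.00 = 29.80 in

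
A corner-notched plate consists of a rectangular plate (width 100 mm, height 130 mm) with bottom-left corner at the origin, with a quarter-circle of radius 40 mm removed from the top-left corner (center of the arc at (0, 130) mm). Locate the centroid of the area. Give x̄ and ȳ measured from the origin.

Part | A | x̄ᵢ | ȳᵢ | A·x̄ᵢ | A·ȳᵢ
plate | 13000.00 | 50.00 | 65.00 | 650000.00 | 845000.00
removed quarter-circle | -1256.64 | 16.98 | 113.02 | -21333.33 | -142029.48
Σ | 11743.36 |  |  | 628666.67 | 702970.52
x̄ = 628666.67 / 11743.36 = 53.53 mm
ȳ = 702970.52 / 11743.36 = 59.86 mm

x̄ = 53.53 mm, ȳ = 59.86 mm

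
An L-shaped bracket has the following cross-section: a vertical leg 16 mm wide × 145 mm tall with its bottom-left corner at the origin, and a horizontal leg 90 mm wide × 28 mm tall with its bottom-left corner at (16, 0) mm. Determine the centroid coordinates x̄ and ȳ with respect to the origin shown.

x̄ = 35.60 mm, ȳ = 42.04 mm

Part | A | x̄ᵢ | ȳᵢ | A·x̄ᵢ | A·ȳᵢ
vertical leg | 2320.00 | 8.00 | 72.50 | 18560.00 | 168200.00
horizontal leg | 2520.00 | 61.00 | 14.00 | 153720.00 | 35280.00
Σ | 4840.00 |  |  | 172280.00 | 203480.00
x̄ = 172280.00 / 4840.00 = 35.60 mm
ȳ = 203480.00 / 4840.00 = 42.04 mm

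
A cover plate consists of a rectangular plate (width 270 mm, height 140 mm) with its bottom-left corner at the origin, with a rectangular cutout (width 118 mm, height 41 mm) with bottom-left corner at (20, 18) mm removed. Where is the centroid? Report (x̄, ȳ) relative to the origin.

x̄ = 143.22 mm, ȳ = 74.62 mm

Part | A | x̄ᵢ | ȳᵢ | A·x̄ᵢ | A·ȳᵢ
plate | 37800.00 | 135.00 | 70.00 | 5103000.00 | 2646000.00
hole | -4838.00 | 79.00 | 38.50 | -382202.00 | -186263.00
Σ | 32962.00 |  |  | 4720798.00 | 2459737.00
x̄ = 4720798.00 / 32962.00 = 143.22 mm
ȳ = 2459737.00 / 32962.00 = 74.62 mm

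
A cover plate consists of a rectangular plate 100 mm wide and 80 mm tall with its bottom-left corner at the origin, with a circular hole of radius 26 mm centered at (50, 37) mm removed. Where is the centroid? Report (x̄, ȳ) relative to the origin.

x̄ = 50.00 mm, ȳ = 41.08 mm

Part | A | x̄ᵢ | ȳᵢ | A·x̄ᵢ | A·ȳᵢ
plate | 8000.00 | 50.00 | 40.00 | 400000.00 | 320000.00
hole | -2123.72 | 50.00 | 37.00 | -106185.83 | -78577.52
Σ | 5876.28 |  |  | 293814.17 | 241422.48
x̄ = 293814.17 / 5876.28 = 50.00 mm
ȳ = 241422.48 / 5876.28 = 41.08 mm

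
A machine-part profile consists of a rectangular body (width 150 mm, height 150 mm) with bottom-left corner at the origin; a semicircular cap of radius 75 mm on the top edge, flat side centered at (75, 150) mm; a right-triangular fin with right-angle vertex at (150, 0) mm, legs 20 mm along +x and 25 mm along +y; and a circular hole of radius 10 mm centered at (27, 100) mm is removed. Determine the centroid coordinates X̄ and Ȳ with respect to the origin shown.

rectangular body: A = 150 × 150 = 22500.00, centroid at (75.00, 75.00).
semicircular top: A = ½π·75² = 8835.73, centroid at (75.00, 181.83).
triangular fin: A = ½·20·25 = 250.00, centroid at (156.67, 8.33).
hole: A = −π·10² = -314.16, centroid at (27.00, 100.00).
ΣA = 31271.57 mm², ΣAX̄ = 2380864.07 mm³, ΣAȲ = 3264776.81 mm³.
X̄ = 2380864.07/31271.57 = 76.14 mm; Ȳ = 3264776.81/31271.57 = 104.40 mm.

X̄ = 76.14 mm, Ȳ = 104.40 mm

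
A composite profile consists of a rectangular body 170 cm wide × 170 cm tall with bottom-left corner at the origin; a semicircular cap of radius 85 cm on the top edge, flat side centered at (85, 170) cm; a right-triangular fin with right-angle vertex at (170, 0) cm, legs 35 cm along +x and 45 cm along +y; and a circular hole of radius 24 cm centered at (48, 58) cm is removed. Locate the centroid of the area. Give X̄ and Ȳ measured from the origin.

Part | A | x̄ᵢ | ȳᵢ | A·x̄ᵢ | A·ȳᵢ
rectangular body | 28900.00 | 85.00 | 85.00 | 2456500.00 | 2456500.00
semicircular top | 11349.00 | 85.00 | 206.08 | 964665.29 | 2338747.26
triangular fin | 787.50 | 181.67 | 15.00 | 143062.50 | 11812.50
hole | -1809.56 | 48.00 | 58.00 | -86858.75 | -104954.33
Σ | 39226.95 |  |  | 3477369.04 | 4702105.43
X̄ = 3477369.04 / 39226.95 = 88.65 cm
Ȳ = 4702105.43 / 39226.95 = 119.87 cm

X̄ = 88.65 cm, Ȳ = 119.87 cm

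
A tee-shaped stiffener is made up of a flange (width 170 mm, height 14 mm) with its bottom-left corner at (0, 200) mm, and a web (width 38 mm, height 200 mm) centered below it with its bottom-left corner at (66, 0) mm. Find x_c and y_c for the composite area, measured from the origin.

x_c = 85.00 mm, y_c = 125.52 mm

Part | A | x̄ᵢ | ȳᵢ | A·x̄ᵢ | A·ȳᵢ
web | 7600.00 | 85.00 | 100.00 | 646000.00 | 760000.00
flange | 2380.00 | 85.00 | 207.00 | 202300.00 | 492660.00
Σ | 9980.00 |  |  | 848300.00 | 1252660.00
x_c = 848300.00 / 9980.00 = 85.00 mm
y_c = 1252660.00 / 9980.00 = 125.52 mm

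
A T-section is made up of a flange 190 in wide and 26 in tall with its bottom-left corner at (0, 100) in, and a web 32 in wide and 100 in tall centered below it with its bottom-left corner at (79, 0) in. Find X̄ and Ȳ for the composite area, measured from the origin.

X̄ = 95.00 in, Ȳ = 88.23 in

web: A = 32 × 100 = 3200.00, centroid at (95.00, 50.00).
flange: A = 190 × 26 = 4940.00, centroid at (95.00, 113.00).
ΣA = 8140.00 in², ΣAX̄ = 773300.00 in³, ΣAȲ = 718220.00 in³.
X̄ = 773300.00/8140.00 = 95.00 in; Ȳ = 718220.00/8140.00 = 88.23 in.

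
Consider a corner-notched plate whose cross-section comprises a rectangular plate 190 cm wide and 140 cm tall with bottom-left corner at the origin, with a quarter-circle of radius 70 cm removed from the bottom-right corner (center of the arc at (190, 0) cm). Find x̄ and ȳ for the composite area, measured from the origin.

x̄ = 83.96 cm, ȳ = 76.82 cm

plate: A = 190 × 140 = 26600.00, centroid at (95.00, 70.00).
removed quarter-circle: A = −¼π·70² = -3848.45, centroid at (160.29, 29.71).
ΣA = 22751.55 cm², ΣAx̄ = 1910127.64 cm³, ΣAȳ = 1747666.67 cm³.
x̄ = 1910127.64/22751.55 = 83.96 cm; ȳ = 1747666.67/22751.55 = 76.82 cm.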